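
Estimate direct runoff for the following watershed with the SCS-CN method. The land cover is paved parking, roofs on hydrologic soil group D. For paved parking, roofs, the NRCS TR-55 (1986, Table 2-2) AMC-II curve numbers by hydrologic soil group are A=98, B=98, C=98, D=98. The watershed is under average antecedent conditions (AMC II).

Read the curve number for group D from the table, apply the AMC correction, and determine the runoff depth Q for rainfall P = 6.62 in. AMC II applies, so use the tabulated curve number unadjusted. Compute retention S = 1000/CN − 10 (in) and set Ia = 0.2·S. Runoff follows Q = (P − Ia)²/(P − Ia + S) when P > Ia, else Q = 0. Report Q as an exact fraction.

Q = 259822161/40716550 in ≈ 6.381 in

NRCS table: paved parking, roofs, soil group D → CN(II) = 98
CN(II) = 98; AMC II needs no correction.
S = 1000/98 − 10 = 10/49 in ≈ 0.204 in
Ia = 0.2S: 0.2·0.204 = 0.041 in (exactly 2/49)
Excess rainfall: 6.620 − 0.041 = 6.579 in; P > Ia so Q > 0
Q = (16119/2450)²/((16119/2450) + 10/49) = (259822161/6002500)/(16619/2450) = 259822161/40716550 in ≈ 6.381 in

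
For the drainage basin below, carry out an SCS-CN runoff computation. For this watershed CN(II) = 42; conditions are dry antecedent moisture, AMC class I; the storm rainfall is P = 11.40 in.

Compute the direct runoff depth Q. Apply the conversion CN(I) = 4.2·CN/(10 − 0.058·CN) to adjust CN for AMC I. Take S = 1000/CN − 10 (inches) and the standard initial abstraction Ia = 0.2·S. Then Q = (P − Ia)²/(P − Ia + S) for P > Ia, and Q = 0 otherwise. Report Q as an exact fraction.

CN(I) from CN(II)=42: (4.2·42)/(10 − 0.058·42) = 44100/1891 ≈ 23.321
Retention S: 1000/CN − 10 with CN=23.321 → S = 14500/441 ≈ 32.880 in
Ia = 0.2·(14500/441) = 2900/441 in ≈ 6.576 in
P − Ia = 11.400 − 6.576 = 10637/2205 ≈ 4.824 in (> 0, runoff occurs)
Q = (10637/2205)²/((10637/2205) + 14500/441) = (113145769/4862025)/(83137/2205) = 113145769/183317085 in ≈ 0.617 in

Q = 113145769/183317085 in ≈ 0.617 in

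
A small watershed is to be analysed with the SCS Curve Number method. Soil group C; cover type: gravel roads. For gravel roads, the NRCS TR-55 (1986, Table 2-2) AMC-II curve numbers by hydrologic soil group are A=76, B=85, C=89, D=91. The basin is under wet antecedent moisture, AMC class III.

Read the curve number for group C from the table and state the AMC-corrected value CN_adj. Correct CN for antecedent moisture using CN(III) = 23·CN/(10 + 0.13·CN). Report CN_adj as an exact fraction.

CN_adj = 204700/2157 ≈ 94.900

NRCS table: gravel roads, soil group C → CN(II) = 89
Adjust CN=89 to AMC III: 23·89/(10 + 0.13·89) → 2047 ÷ (2157/100) = 204700/2157 ≈ 94.900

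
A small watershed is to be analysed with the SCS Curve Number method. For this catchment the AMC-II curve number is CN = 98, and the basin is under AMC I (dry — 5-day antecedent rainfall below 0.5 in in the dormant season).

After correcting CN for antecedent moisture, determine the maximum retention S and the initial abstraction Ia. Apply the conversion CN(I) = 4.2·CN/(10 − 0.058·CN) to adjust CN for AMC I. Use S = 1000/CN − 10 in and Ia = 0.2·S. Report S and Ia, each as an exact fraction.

S = 500/1029 in ≈ 0.486 in; Ia = 100/1029 in ≈ 0.097 in

Dry (AMC I): CN(I) = 4.2·98/(10 − 0.058·98) = (2058/5)/(1079/250) = 102900/1079 ≈ 95.366
Retention S: 1000/CN − 10 with CN=95.366 → S = 500/1029 ≈ 0.486 in
Initial abstraction Ia = S/5 = (500/1029)/5 = 100/1029 ≈ 0.097 in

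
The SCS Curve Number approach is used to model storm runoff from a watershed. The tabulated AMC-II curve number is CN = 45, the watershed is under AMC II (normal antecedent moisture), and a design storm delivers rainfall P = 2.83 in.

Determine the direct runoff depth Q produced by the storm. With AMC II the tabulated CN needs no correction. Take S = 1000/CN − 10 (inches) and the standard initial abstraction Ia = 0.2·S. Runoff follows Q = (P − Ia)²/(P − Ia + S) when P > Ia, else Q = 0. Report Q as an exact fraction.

Q = 120409/10212300 in ≈ 0.012 in

Average conditions: CN = 45 (no AMC adjustment).
Retention S: 1000/CN − 10 with CN=45.000 → S = 110/9 ≈ 12.222 in
Initial abstraction Ia = S/5 = (110/9)/5 = 22/9 ≈ 2.444 in
P − Ia = 2.830 − 2.444 = 347/900 ≈ 0.386 in (> 0, runoff occurs)
Q: (347/900)² ÷ (11347/900) = 120409/10212300 in (≈ 0.012 in)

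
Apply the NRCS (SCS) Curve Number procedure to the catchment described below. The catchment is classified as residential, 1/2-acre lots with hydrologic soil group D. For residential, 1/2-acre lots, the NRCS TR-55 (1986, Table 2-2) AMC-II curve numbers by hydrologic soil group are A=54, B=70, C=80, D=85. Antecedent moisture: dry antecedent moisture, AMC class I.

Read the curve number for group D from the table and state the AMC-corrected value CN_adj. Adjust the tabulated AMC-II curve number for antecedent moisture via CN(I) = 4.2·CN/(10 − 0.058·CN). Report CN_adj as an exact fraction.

NRCS table: residential, 1/2-acre lots, soil group D → CN(II) = 85
Adjust CN=85 to AMC I: 4.2·85/(10 − 0.058·85) → 357 ÷ (507/100) = 11900/169 ≈ 70.414

CN_adj = 11900/169 ≈ 70.414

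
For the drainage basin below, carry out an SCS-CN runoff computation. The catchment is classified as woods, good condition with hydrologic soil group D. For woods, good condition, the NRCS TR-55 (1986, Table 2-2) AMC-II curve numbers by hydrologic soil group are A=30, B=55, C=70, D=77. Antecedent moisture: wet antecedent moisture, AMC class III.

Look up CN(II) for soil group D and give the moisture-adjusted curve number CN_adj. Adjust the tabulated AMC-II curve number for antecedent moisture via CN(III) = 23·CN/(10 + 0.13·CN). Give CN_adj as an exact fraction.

NRCS table: woods, good condition, soil group D → CN(II) = 77
CN(III) from CN(II)=77: (23·77)/(10 + 0.13·77) = 7700/87 ≈ 88.506

CN_adj = 7700/87 ≈ 88.506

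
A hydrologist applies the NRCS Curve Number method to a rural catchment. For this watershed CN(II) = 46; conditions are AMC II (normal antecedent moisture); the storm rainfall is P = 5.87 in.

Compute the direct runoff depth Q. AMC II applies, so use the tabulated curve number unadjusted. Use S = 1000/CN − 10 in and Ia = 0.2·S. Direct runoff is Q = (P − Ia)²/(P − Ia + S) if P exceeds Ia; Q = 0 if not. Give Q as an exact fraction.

CN(II) = 46; AMC II needs no correction.
Retention S: 1000/CN − 10 with CN=46.000 → S = 270/23 ≈ 11.739 in
Ia = 0.2S: 0.2·11.739 = 2.348 in (exactly 54/23)
P − Ia = 5.870 − 2.348 = 8101/2300 ≈ 3.522 in (> 0, runoff occurs)
Q = (8101/2300)²/((8101/2300) + 270/23) = (65626201/5290000)/(35101/2300) = 65626201/80732300 in ≈ 0.813 in

Q = 65626201/80732300 in ≈ 0.813 in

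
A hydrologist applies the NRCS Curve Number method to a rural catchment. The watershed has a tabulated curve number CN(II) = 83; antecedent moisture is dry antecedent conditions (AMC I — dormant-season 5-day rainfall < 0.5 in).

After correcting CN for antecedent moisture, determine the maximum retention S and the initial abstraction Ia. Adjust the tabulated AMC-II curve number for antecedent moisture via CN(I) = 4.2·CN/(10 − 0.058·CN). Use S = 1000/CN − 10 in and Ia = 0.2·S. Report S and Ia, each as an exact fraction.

S = 8500/1743 in ≈ 4.877 in; Ia = 1700/1743 in ≈ 0.975 in

Adjust CN=83 to AMC I: 4.2·83/(10 − 0.058·83) → (1743/5) ÷ (2593/500) = 174300/2593 ≈ 67.219
S = 1000/(174300/2593) − 10 = 8500/1743 in ≈ 4.877 in
Ia = 0.2·(8500/1743) = 1700/1743 in ≈ 0.975 in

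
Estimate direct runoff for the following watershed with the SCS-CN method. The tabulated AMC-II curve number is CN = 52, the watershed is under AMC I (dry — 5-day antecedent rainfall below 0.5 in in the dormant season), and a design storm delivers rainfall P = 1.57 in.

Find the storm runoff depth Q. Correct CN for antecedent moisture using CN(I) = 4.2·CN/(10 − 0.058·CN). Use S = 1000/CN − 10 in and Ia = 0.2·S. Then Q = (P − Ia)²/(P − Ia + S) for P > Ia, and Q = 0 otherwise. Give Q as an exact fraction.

Adjust CN=52 to AMC I: 4.2·52/(10 − 0.058·52) → (1092/5) ÷ (873/125) = 9100/291 ≈ 31.271
Max retention: S = 1000/(9100/291) − 10 = 2000/91 in (≈ 21.978 in)
Initial abstraction Ia = S/5 = (2000/91)/5 = 400/91 ≈ 4.396 in
P = 1.570 ≤ Ia = 4.396 in: entire storm abstracted, Q = 0.

Q = 0 in ≈ 0.000 in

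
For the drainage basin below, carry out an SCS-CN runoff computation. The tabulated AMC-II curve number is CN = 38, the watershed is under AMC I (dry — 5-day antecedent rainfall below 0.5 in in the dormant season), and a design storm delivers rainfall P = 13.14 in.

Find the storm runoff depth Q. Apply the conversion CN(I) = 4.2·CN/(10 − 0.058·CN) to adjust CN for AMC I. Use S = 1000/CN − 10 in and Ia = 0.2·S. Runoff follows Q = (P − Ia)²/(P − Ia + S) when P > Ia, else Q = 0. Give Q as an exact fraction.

Q = 11479622449/17598752850 in ≈ 0.652 in

Adjust CN=38 to AMC I: 4.2·38/(10 − 0.058·38) → (798/5) ÷ (1949/250) = 39900/1949 ≈ 20.472
S = 1000/(39900/1949) − 10 = 15500/399 in ≈ 38.847 in
Ia = 0.2S: 0.2·38.847 = 7.769 in (exactly 3100/399)
P − Ia = 13.140 − 7.769 = 107143/19950 ≈ 5.371 in (> 0, runoff occurs)
Q: (107143/19950)² ÷ (882143/19950) = 11479622449/17598752850 in (≈ 0.652 in)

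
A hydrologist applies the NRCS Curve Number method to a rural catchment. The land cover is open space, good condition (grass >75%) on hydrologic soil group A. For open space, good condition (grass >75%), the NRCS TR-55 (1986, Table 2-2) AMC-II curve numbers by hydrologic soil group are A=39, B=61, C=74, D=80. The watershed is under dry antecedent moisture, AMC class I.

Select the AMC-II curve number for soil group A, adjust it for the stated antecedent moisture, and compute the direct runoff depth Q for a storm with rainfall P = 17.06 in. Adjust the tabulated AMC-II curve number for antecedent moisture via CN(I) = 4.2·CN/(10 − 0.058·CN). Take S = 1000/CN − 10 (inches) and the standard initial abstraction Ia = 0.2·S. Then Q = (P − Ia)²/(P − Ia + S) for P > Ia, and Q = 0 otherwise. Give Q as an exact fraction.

NRCS table: open space, good condition (grass >75%), soil group A → CN(II) = 39
Adjust CN=39 to AMC I: 4.2·39/(10 − 0.058·39) → (819/5) ÷ (3869/500) = 81900/3869 ≈ 21.168
Retention S: 1000/CN − 10 with CN=21.168 → S = 30500/819 ≈ 37.241 in
Ia = 0.2·(30500/819) = 6100/819 in ≈ 7.448 in
P − Ia = 17.060 − 7.448 = 393607/40950 ≈ 9.612 in (> 0, runoff occurs)
Runoff Q = (P−Ia)²/(P−Ia+S) = (9.612)²/(9.612+37.241) = 154926470449/78566956650 ≈ 1.972 in

Q = 154926470449/78566956650 in ≈ 1.972 in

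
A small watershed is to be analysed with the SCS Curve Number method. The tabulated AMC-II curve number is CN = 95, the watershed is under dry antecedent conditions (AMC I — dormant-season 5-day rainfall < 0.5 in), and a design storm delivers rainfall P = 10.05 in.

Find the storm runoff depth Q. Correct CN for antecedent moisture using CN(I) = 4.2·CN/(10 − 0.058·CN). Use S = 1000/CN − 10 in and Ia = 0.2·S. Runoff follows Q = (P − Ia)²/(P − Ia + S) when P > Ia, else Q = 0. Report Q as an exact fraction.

Dry (AMC I): CN(I) = 4.2·95/(10 − 0.058·95) = 399/(449/100) = 39900/449 ≈ 88.864
S = 1000/(39900/449) − 10 = 500/399 in ≈ 1.253 in
Ia = 0.2·(500/399) = 100/399 in ≈ 0.251 in
P − Ia = 10.050 − 0.251 = 78199/7980 ≈ 9.799 in (> 0, runoff occurs)
Q = (78199/7980)²/((78199/7980) + 500/399) = (6115083601/63680400)/(88199/7980) = 6115083601/703828020 in ≈ 8.688 in

Q = 6115083601/703828020 in ≈ 8.688 in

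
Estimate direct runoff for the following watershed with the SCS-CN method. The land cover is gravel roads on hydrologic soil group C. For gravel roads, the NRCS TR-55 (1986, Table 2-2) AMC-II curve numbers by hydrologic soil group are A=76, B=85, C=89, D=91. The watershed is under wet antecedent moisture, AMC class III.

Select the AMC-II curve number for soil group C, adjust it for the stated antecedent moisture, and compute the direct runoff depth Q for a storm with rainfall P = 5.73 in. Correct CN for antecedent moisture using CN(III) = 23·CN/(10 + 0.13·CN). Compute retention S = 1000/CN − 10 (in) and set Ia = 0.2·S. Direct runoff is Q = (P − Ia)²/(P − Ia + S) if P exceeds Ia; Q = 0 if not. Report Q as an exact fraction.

Q = 1324642166761/258112575700 in ≈ 5.132 in

NRCS table: gravel roads, soil group C → CN(II) = 89
Wet (AMC III): CN(III) = 23·89/(10 + 0.13·89) = 2047/(2157/100) = 204700/2157 ≈ 94.900
Max retention: S = 1000/(204700/2157) − 10 = 1100/2047 in (≈ 0.537 in)
Ia = 0.2·(1100/2047) = 220/2047 in ≈ 0.107 in
Since P=5.730 > Ia=0.107: effective rainfall P−Ia = 1150931/204700 in
Q: (1150931/204700)² ÷ (1260931/204700) = 1324642166761/258112575700 in (≈ 5.132 in)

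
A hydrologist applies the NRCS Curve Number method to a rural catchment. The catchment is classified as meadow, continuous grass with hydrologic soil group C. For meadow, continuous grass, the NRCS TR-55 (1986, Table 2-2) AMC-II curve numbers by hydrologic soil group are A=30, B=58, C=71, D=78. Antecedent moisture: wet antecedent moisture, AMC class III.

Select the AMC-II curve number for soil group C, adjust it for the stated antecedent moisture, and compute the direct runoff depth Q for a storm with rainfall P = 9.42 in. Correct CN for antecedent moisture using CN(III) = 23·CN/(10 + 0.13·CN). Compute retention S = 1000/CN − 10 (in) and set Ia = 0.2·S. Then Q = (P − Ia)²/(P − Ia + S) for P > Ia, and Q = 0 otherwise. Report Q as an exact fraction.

Q = 547811660449/72271925950 in ≈ 7.580 in

NRCS table: meadow, continuous grass, soil group C → CN(II) = 71
Adjust CN=71 to AMC III: 23·71/(10 + 0.13·71) → 1633 ÷ (1923/100) = 163300/1923 ≈ 84.919
Max retention: S = 1000/(163300/1923) − 10 = 2900/1633 in (≈ 1.776 in)
Ia = 0.2·(2900/1633) = 580/1633 in ≈ 0.355 in
Since P=9.420 > Ia=0.355: effective rainfall P−Ia = 740143/81650 in
Q = (740143/81650)²/((740143/81650) + 2900/1633) = (547811660449/6666722500)/(885143/81650) = 547811660449/72271925950 in ≈ 7.580 in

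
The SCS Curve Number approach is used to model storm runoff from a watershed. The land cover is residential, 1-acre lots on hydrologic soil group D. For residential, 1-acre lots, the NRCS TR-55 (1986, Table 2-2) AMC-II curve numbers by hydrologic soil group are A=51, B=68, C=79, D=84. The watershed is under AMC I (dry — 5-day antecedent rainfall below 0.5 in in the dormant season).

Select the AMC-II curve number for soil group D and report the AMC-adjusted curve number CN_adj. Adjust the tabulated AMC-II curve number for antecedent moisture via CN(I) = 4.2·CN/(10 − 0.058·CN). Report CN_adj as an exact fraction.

CN_adj = 44100/641 ≈ 68.799

NRCS table: residential, 1-acre lots, soil group D → CN(II) = 84
Adjust CN=84 to AMC I: 4.2·84/(10 − 0.058·84) → (1764/5) ÷ (641/125) = 44100/641 ≈ 68.799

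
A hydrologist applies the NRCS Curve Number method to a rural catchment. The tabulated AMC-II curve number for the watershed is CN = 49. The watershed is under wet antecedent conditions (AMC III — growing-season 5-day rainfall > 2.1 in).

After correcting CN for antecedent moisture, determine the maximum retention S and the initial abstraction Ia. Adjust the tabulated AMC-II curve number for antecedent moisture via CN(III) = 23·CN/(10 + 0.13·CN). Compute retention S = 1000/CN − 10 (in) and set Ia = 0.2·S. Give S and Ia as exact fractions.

S = 5100/1127 in ≈ 4.525 in; Ia = 1020/1127 in ≈ 0.905 in

Wet (AMC III): CN(III) = 23·49/(10 + 0.13·49) = 1127/(1637/100) = 112700/1637 ≈ 68.845
Max retention: S = 1000/(112700/1637) − 10 = 5100/1127 in (≈ 4.525 in)
Ia = 0.2·(5100/1127) = 1020/1127 in ≈ 0.905 in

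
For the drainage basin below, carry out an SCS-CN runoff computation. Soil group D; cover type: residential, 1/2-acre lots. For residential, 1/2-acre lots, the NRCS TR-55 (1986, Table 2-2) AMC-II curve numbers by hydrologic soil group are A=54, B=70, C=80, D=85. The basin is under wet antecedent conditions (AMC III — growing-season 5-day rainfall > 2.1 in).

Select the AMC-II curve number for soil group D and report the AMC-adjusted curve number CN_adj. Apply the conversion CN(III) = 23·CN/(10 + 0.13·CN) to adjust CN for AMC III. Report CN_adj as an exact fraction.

CN_adj = 39100/421 ≈ 92.874

NRCS table: residential, 1/2-acre lots, soil group D → CN(II) = 85
Adjust CN=85 to AMC III: 23·85/(10 + 0.13·85) → 1955 ÷ (421/20) = 39100/421 ≈ 92.874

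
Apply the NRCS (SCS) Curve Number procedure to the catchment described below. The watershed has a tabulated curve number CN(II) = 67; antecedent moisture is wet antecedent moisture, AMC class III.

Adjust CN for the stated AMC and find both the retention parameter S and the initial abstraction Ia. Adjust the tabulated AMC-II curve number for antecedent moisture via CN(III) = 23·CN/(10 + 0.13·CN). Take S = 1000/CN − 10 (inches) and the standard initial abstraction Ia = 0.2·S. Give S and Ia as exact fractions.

Wet (AMC III): CN(III) = 23·67/(10 + 0.13·67) = 1541/(1871/100) = 154100/1871 ≈ 82.362
Max retention: S = 1000/(154100/1871) − 10 = 3300/1541 in (≈ 2.141 in)
Initial abstraction Ia = S/5 = (3300/1541)/5 = 660/1541 ≈ 0.428 in

S = 3300/1541 in ≈ 2.141 in; Ia = 660/1541 in ≈ 0.428 in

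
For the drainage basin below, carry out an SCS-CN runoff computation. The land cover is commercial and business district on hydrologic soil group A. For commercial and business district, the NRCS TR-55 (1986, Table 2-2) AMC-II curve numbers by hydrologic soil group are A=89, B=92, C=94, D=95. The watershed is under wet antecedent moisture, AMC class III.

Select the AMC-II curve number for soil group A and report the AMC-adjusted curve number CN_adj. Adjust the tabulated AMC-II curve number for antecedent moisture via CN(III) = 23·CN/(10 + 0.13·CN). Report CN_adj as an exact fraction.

CN_adj = 204700/2157 ≈ 94.900

NRCS table: commercial and business district, soil group A → CN(II) = 89
CN(III) from CN(II)=89: (23·89)/(10 + 0.13·89) = 204700/2157 ≈ 94.900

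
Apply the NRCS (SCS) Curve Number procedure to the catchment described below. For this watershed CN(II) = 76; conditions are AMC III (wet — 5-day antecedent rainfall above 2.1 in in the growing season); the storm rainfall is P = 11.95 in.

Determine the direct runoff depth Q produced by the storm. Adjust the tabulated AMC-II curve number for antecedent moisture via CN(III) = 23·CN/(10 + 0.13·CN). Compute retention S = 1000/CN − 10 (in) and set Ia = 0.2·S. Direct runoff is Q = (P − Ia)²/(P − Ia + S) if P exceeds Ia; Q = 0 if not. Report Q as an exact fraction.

Q = 10412773849/996735820 in ≈ 10.447 in

Adjust CN=76 to AMC III: 23·76/(10 + 0.13·76) → 1748 ÷ (497/25) = 43700/497 ≈ 87.928
Max retention: S = 1000/(43700/497) − 10 = 600/437 in (≈ 1.373 in)
Initial abstraction Ia = S/5 = (600/437)/5 = 120/437 ≈ 0.275 in
P − Ia = 11.950 − 0.275 = 102043/8740 ≈ 11.675 in (> 0, runoff occurs)
Runoff Q = (P−Ia)²/(P−Ia+S) = (11.675)²/(11.675+1.373) = 10412773849/996735820 ≈ 10.447 in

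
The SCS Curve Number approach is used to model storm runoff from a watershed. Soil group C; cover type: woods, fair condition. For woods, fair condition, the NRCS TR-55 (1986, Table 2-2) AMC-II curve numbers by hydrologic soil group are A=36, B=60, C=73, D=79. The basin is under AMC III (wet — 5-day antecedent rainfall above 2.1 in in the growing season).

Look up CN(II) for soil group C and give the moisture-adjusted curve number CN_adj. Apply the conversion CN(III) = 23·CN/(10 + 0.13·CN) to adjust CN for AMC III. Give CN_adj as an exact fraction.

NRCS table: woods, fair condition, soil group C → CN(II) = 73
Wet (AMC III): CN(III) = 23·73/(10 + 0.13·73) = 1679/(1949/100) = 167900/1949 ≈ 86.147

CN_adj = 167900/1949 ≈ 86.147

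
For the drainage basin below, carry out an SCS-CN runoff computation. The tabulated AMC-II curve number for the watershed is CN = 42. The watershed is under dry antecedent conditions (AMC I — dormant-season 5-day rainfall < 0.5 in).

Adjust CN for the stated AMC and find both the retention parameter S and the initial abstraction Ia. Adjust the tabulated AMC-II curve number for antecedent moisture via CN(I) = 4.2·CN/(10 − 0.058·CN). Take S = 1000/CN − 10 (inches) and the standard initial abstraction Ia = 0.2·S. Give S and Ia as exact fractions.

Dry (AMC I): CN(I) = 4.2·42/(10 − 0.058·42) = (882/5)/(1891/250) = 44100/1891 ≈ 23.321
Retention S: 1000/CN − 10 with CN=23.321 → S = 14500/441 ≈ 32.880 in
Initial abstraction Ia = S/5 = (14500/441)/5 = 2900/441 ≈ 6.576 in

S = 14500/441 in ≈ 32.880 in; Ia = 2900/441 in ≈ 6.576 in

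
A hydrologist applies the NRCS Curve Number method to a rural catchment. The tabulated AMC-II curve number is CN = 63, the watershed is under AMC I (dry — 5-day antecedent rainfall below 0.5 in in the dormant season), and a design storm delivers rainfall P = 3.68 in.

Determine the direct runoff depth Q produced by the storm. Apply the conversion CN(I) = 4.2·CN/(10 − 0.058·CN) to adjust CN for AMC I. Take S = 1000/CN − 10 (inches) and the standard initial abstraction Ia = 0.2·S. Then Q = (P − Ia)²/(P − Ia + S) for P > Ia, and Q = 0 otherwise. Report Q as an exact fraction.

CN(I) from CN(II)=63: (4.2·63)/(10 − 0.058·63) = 132300/3173 ≈ 41.696
Max retention: S = 1000/(132300/3173) − 10 = 18500/1323 in (≈ 13.983 in)
Ia = 0.2·(18500/1323) = 3700/1323 in ≈ 2.797 in
P − Ia = 3.680 − 2.797 = 29216/33075 ≈ 0.883 in (> 0, runoff occurs)
Runoff Q = (P−Ia)²/(P−Ia+S) = (0.883)²/(0.883+13.983) = 213393664/4065876675 ≈ 0.052 in

Q = 213393664/4065876675 in ≈ 0.052 in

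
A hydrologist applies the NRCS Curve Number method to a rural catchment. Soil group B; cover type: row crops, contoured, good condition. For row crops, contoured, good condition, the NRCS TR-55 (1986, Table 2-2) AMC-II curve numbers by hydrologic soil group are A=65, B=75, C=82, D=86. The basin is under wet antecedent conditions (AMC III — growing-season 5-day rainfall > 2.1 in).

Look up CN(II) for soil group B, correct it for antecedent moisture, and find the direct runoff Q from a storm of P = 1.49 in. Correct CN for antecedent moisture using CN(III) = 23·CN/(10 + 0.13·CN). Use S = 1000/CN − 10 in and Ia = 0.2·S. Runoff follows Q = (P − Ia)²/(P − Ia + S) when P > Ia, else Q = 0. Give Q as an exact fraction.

NRCS table: row crops, contoured, good condition, soil group B → CN(II) = 75
CN(III) from CN(II)=75: (23·75)/(10 + 0.13·75) = 6900/79 ≈ 87.342
Max retention: S = 1000/(6900/79) − 10 = 100/69 in (≈ 1.449 in)
Ia = 0.2S: 0.2·1.449 = 0.290 in (exactly 20/69)
P − Ia = 1.490 − 0.290 = 8281/6900 ≈ 1.200 in (> 0, runoff occurs)
Runoff Q = (P−Ia)²/(P−Ia+S) = (1.200)²/(1.200+1.449) = 68574961/126138900 ≈ 0.544 in

Q = 68574961/126138900 in ≈ 0.544 in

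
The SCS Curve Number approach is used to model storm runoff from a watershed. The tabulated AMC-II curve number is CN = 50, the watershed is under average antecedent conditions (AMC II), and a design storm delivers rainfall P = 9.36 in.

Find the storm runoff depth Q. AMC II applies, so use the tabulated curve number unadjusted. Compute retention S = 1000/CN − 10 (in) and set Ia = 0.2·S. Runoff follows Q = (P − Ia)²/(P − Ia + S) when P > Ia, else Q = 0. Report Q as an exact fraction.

Q = 16928/5425 in ≈ 3.120 in

AMC II — tabulated CN = 50 applies directly.
S = 1000/50 − 10 = 10 in ≈ 10.000 in
Ia = 0.2S: 0.2·10.000 = 2.000 in (exactly 2)
Excess rainfall: 9.360 − 2.000 = 7.360 in; P > Ia so Q > 0
Runoff Q = (P−Ia)²/(P−Ia+S) = (7.360)²/(7.360+10.000) = 16928/5425 ≈ 3.120 in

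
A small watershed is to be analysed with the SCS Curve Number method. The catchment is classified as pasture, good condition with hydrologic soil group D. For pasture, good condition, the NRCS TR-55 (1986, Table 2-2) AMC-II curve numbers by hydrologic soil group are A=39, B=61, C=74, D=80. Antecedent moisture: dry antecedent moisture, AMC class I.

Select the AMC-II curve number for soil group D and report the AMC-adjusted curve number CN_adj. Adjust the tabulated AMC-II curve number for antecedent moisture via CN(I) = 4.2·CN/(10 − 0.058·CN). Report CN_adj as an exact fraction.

CN_adj = 4200/67 ≈ 62.687

NRCS table: pasture, good condition, soil group D → CN(II) = 80
CN(I) from CN(II)=80: (4.2·80)/(10 − 0.058·80) = 4200/67 ≈ 62.687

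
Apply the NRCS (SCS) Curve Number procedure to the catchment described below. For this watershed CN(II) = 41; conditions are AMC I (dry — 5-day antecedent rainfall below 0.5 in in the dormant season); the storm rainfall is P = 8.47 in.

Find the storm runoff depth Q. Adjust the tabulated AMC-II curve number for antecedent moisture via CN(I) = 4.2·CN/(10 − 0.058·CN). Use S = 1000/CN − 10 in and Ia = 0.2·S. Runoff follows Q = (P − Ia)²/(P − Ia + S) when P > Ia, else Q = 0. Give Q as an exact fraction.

Q = 19395297289/265985888700 in ≈ 0.073 in

Adjust CN=41 to AMC I: 4.2·41/(10 − 0.058·41) → (861/5) ÷ (3811/500) = 86100/3811 ≈ 22.592
Max retention: S = 1000/(86100/3811) − 10 = 29500/861 in (≈ 34.262 in)
Initial abstraction Ia = S/5 = (29500/861)/5 = 5900/861 ≈ 6.852 in
Since P=8.470 > Ia=6.852: effective rainfall P−Ia = 139267/86100 in
Q: (139267/86100)² ÷ (3089267/86100) = 19395297289/265985888700 in (≈ 0.073 in)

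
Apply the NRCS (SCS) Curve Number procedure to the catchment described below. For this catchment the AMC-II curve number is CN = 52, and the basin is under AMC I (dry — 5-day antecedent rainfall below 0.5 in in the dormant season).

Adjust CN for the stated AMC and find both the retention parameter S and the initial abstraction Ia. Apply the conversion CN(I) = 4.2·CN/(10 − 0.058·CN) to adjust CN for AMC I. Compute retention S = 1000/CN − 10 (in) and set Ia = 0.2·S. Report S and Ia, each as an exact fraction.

S = 2000/91 in ≈ 21.978 in; Ia = 400/91 in ≈ 4.396 in

Adjust CN=52 to AMC I: 4.2·52/(10 − 0.058·52) → (1092/5) ÷ (873/125) = 9100/291 ≈ 31.271
S = 1000/(9100/291) − 10 = 2000/91 in ≈ 21.978 in
Initial abstraction Ia = S/5 = (2000/91)/5 = 400/91 ≈ 4.396 in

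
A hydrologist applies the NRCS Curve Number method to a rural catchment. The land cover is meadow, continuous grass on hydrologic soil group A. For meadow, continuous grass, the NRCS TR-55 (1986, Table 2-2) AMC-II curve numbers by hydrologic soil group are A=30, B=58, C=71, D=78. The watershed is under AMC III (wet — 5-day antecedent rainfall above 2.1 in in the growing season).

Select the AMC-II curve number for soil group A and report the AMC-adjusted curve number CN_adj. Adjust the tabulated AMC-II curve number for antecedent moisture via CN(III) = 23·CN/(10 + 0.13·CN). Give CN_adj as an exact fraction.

NRCS table: meadow, continuous grass, soil group A → CN(II) = 30
Wet (AMC III): CN(III) = 23·30/(10 + 0.13·30) = 690/(139/10) = 6900/139 ≈ 49.640

CN_adj = 6900/139 ≈ 49.640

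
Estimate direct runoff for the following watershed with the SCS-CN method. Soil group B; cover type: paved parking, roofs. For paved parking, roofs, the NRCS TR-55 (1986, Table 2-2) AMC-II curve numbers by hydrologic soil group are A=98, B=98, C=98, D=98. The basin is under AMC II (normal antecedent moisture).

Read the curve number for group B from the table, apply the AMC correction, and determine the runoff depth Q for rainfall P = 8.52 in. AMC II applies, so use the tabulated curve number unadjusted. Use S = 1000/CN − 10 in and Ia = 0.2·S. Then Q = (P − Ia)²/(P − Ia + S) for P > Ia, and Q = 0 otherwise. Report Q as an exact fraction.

NRCS table: paved parking, roofs, soil group B → CN(II) = 98
AMC II — tabulated CN = 98 applies directly.
Max retention: S = 1000/98 − 10 = 10/49 in (≈ 0.204 in)
Ia = 0.2S: 0.2·0.204 = 0.041 in (exactly 2/49)
Excess rainfall: 8.520 − 0.041 = 8.479 in; P > Ia so Q > 0
Q = (10387/1225)²/((10387/1225) + 10/49) = (107889769/1500625)/(10637/1225) = 107889769/13030325 in ≈ 8.280 in

Q = 107889769/13030325 in ≈ 8.280 in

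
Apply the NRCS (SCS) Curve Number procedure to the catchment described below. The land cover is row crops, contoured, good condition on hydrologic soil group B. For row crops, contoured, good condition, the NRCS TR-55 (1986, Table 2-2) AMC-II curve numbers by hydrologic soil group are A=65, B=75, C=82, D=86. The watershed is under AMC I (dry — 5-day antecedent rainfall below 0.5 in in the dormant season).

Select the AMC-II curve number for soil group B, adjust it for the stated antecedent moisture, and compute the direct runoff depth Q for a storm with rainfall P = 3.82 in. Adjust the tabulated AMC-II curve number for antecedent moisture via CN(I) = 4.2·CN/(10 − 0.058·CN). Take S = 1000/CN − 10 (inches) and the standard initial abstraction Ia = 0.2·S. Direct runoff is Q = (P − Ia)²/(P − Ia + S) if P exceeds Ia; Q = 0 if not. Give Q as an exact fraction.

NRCS table: row crops, contoured, good condition, soil group B → CN(II) = 75
Dry (AMC I): CN(I) = 4.2·75/(10 − 0.058·75) = 315/(113/20) = 6300/113 ≈ 55.752
S = 1000/(6300/113) − 10 = 500/63 in ≈ 7.937 in
Initial abstraction Ia = S/5 = (500/63)/5 = 100/63 ≈ 1.587 in
P − Ia = 3.820 − 1.587 = 7033/3150 ≈ 2.233 in (> 0, runoff occurs)
Q: (7033/3150)² ÷ (32033/3150) = 49463089/100903950 in (≈ 0.490 in)

Q = 49463089/100903950 in ≈ 0.490 in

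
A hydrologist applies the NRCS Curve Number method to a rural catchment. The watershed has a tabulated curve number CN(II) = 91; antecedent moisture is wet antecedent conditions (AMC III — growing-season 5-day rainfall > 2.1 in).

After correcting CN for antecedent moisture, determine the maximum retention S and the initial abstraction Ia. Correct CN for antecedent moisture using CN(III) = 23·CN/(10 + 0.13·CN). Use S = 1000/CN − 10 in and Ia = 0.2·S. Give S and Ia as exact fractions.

Adjust CN=91 to AMC III: 23·91/(10 + 0.13·91) → 2093 ÷ (2183/100) = 209300/2183 ≈ 95.877
S = 1000/(209300/2183) − 10 = 900/2093 in ≈ 0.430 in
Initial abstraction Ia = S/5 = (900/2093)/5 = 180/2093 ≈ 0.086 in

S = 900/2093 in ≈ 0.430 in; Ia = 180/2093 in ≈ 0.086 in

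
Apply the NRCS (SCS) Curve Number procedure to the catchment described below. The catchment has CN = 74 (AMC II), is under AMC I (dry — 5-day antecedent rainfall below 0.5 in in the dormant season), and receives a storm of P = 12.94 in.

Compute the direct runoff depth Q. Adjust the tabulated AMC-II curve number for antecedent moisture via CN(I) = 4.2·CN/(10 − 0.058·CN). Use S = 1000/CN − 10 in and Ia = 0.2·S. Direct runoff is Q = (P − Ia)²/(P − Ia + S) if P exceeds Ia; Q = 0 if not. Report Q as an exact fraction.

Q = 191597922961/29631633150 in ≈ 6.466 in

Adjust CN=74 to AMC I: 4.2·74/(10 − 0.058·74) → (1554/5) ÷ (1427/250) = 77700/1427 ≈ 54.450
Max retention: S = 1000/(77700/1427) − 10 = 6500/777 in (≈ 8.366 in)
Initial abstraction Ia = S/5 = (6500/777)/5 = 1300/777 ≈ 1.673 in
Excess rainfall: 12.940 − 1.673 = 11.267 in; P > Ia so Q > 0
Q = (437719/38850)²/((437719/38850) + 6500/777) = (191597922961/1509322500)/(762719/38850) = 191597922961/29631633150 in ≈ 6.466 in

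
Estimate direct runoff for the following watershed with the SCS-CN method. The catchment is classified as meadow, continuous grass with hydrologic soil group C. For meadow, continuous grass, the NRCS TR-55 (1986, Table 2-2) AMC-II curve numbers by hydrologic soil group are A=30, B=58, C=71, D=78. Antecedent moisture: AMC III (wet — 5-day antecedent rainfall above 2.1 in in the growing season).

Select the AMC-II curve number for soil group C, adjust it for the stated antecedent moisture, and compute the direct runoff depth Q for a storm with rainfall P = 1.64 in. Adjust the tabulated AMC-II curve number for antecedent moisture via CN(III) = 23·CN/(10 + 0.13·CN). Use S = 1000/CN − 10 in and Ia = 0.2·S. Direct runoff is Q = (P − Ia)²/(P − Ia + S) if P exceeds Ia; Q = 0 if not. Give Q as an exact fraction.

NRCS table: meadow, continuous grass, soil group C → CN(II) = 71
CN(III) from CN(II)=71: (23·71)/(10 + 0.13·71) = 163300/1923 ≈ 84.919
Retention S: 1000/CN − 10 with CN=84.919 → S = 2900/1633 ≈ 1.776 in
Ia = 0.2·(2900/1633) = 580/1633 in ≈ 0.355 in
P − Ia = 1.640 − 0.355 = 52453/40825 ≈ 1.285 in (> 0, runoff occurs)
Runoff Q = (P−Ia)²/(P−Ia+S) = (1.285)²/(1.285+1.776) = 2751317209/5101206225 ≈ 0.539 in

Q = 2751317209/5101206225 in ≈ 0.539 in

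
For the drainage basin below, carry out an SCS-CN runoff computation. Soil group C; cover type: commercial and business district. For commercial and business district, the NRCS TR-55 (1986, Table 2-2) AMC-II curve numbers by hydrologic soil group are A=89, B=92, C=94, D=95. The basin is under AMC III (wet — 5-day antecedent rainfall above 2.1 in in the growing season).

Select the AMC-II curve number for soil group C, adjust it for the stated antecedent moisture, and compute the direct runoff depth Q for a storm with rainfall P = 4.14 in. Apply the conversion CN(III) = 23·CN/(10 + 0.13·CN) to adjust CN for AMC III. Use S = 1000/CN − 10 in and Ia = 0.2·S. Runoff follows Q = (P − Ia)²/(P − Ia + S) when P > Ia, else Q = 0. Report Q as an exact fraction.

NRCS table: commercial and business district, soil group C → CN(II) = 94
Adjust CN=94 to AMC III: 23·94/(10 + 0.13·94) → 2162 ÷ (1111/50) = 108100/1111 ≈ 97.300
S = 1000/(108100/1111) − 10 = 300/1081 in ≈ 0.278 in
Ia = 0.2·(300/1081) = 60/1081 in ≈ 0.056 in
P − Ia = 4.140 − 0.056 = 220767/54050 ≈ 4.084 in (> 0, runoff occurs)
Q: (220767/54050)² ÷ (235767/54050) = 16246022763/4247735450 in (≈ 3.825 in)

Q = 16246022763/4247735450 in ≈ 3.825 in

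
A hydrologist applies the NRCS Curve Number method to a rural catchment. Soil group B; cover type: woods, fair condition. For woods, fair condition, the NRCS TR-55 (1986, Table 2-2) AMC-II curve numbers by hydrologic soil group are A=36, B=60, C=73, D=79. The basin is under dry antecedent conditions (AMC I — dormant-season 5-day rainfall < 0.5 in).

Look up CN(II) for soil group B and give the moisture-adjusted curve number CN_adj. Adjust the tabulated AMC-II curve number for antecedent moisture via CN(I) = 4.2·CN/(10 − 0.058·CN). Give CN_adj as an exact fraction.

CN_adj = 6300/163 ≈ 38.650

NRCS table: woods, fair condition, soil group B → CN(II) = 60
Dry (AMC I): CN(I) = 4.2·60/(10 − 0.058·60) = 252/(163/25) = 6300/163 ≈ 38.650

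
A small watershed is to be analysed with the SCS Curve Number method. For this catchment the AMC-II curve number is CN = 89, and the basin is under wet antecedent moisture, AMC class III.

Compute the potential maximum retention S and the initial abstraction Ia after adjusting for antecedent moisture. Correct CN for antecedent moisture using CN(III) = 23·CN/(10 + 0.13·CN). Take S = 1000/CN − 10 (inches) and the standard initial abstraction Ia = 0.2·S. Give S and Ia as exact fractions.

S = 1100/2047 in ≈ 0.537 in; Ia = 220/2047 in ≈ 0.107 in

Adjust CN=89 to AMC III: 23·89/(10 + 0.13·89) → 2047 ÷ (2157/100) = 204700/2157 ≈ 94.900
S = 1000/(204700/2157) − 10 = 1100/2047 in ≈ 0.537 in
Initial abstraction Ia = S/5 = (1100/2047)/5 = 220/2047 ≈ 0.107 in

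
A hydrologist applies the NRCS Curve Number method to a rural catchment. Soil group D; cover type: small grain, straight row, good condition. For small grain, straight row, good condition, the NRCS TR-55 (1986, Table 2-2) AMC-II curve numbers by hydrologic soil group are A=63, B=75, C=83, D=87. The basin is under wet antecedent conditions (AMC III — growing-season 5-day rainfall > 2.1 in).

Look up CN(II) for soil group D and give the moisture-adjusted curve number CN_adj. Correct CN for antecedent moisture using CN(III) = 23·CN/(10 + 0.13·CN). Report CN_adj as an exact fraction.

CN_adj = 200100/2131 ≈ 93.900

NRCS table: small grain, straight row, good condition, soil group D → CN(II) = 87
Wet (AMC III): CN(III) = 23·87/(10 + 0.13·87) = 2001/(2131/100) = 200100/2131 ≈ 93.900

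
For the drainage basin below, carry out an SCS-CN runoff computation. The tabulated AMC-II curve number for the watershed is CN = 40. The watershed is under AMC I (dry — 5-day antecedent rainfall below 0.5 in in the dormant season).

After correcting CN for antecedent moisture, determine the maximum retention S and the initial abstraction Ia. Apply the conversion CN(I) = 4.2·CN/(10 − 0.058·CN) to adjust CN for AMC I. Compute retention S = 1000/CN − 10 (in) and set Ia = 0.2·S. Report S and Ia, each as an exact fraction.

Dry (AMC I): CN(I) = 4.2·40/(10 − 0.058·40) = 168/(192/25) = 175/8 ≈ 21.875
Retention S: 1000/CN − 10 with CN=21.875 → S = 250/7 ≈ 35.714 in
Initial abstraction Ia = S/5 = (250/7)/5 = 50/7 ≈ 7.143 in

S = 250/7 in ≈ 35.714 in; Ia = 50/7 in ≈ 7.143 in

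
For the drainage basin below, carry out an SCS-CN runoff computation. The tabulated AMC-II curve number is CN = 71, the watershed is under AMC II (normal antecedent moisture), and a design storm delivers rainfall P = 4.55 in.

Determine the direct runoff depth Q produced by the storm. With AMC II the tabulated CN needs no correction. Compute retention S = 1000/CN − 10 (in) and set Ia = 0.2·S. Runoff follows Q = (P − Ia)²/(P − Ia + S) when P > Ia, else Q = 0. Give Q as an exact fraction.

Q = 28100601/15763420 in ≈ 1.783 in

Average conditions: CN = 71 (no AMC adjustment).
S = 1000/71 − 10 = 290/71 in ≈ 4.085 in
Ia = 0.2S: 0.2·4.085 = 0.817 in (exactly 58/71)
Since P=4.550 > Ia=0.817: effective rainfall P−Ia = 5301/1420 in
Runoff Q = (P−Ia)²/(P−Ia+S) = (3.733)²/(3.733+4.085) = 28100601/15763420 ≈ 1.783 in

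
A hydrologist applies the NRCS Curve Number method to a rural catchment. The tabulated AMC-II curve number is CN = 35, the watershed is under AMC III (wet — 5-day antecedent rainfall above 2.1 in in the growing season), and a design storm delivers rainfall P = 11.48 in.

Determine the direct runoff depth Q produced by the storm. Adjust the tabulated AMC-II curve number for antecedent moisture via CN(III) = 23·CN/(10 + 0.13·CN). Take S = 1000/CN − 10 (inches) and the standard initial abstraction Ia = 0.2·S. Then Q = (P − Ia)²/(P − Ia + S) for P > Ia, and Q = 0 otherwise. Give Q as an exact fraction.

CN(III) from CN(II)=35: (23·35)/(10 + 0.13·35) = 16100/291 ≈ 55.326
Retention S: 1000/CN − 10 with CN=55.326 → S = 1300/161 ≈ 8.075 in
Initial abstraction Ia = S/5 = (1300/161)/5 = 260/161 ≈ 1.615 in
P − Ia = 11.480 − 1.615 = 39707/4025 ≈ 9.865 in (> 0, runoff occurs)
Q = (39707/4025)²/((39707/4025) + 1300/161) = (1576645849/16200625)/(72207/4025) = 1576645849/290633175 in ≈ 5.425 in

Q = 1576645849/290633175 in ≈ 5.425 in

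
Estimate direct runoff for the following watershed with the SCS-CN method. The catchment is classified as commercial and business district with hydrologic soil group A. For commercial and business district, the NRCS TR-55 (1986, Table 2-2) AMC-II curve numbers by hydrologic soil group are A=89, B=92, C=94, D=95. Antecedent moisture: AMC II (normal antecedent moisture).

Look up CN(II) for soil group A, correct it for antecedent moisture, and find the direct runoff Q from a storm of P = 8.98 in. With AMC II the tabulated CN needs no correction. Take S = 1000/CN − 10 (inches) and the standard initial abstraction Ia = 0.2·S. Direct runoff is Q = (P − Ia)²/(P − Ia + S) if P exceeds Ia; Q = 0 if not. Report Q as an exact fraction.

Q = 1510177321/197406450 in ≈ 7.650 in

NRCS table: commercial and business district, soil group A → CN(II) = 89
Average conditions: CN = 89 (no AMC adjustment).
Max retention: S = 1000/89 − 10 = 110/89 in (≈ 1.236 in)
Ia = 0.2S: 0.2·1.236 = 0.247 in (exactly 22/89)
Excess rainfall: 8.980 − 0.247 = 8.733 in; P > Ia so Q > 0
Q: (38861/4450)² ÷ (44361/4450) = 1510177321/197406450 in (≈ 7.650 in)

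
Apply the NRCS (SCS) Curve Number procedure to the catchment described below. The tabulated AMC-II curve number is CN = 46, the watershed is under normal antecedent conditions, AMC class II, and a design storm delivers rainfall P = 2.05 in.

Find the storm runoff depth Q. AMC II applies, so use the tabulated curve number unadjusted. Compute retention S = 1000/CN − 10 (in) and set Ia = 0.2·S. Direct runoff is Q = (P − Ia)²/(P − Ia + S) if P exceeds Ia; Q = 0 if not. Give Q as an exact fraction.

AMC II — tabulated CN = 46 applies directly.
Retention S: 1000/CN − 10 with CN=46.000 → S = 270/23 ≈ 11.739 in
Ia = 0.2S: 0.2·11.739 = 2.348 in (exactly 54/23)
P = 2.050 ≤ Ia = 2.348 in: entire storm abstracted, Q = 0.

Q = 0 in ≈ 0.000 in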